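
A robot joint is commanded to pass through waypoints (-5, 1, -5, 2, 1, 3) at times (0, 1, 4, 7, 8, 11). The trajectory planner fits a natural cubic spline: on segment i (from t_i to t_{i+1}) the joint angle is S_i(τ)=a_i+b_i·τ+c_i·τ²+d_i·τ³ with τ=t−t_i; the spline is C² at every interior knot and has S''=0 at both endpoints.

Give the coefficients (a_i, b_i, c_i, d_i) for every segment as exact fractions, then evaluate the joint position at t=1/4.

  seg 0: a=-5 b=11992/1635 c=0 d=-2182/1635
  seg 1: a=1 b=5446/1635 c=-2182/545 d=10922/14715
  seg 2: a=-5 b=-1064/1635 c=4376/1635 d=-8249/14715
  seg 3: a=2 b=89/327 c=-1291/545 d=1793/1635
  seg 4: a=1 b=-1922/1635 c=502/545 d=-502/4905
S(1/4) = -11117/3488

Δ: Δ0=6, Δ1=-2, Δ2=7/3, Δ3=-1, Δ4=2/3
row 1: diag=8, rhs=-48; c'=3/8, d'=-6
row 2: denom=12−3·3/8=87/8; d'=(26−3·-6)/(87/8)=352/87
row 3: denom=8−3·8/29=208/29; d'=(-20−3·352/87)/(208/29)=-233/52
row 4: denom=8−1·29/208=1635/208; d'=(10−1·-233/52)/(1635/208)=1004/545
back: M4=1004/545
back: M3=-233/52−29/208·1004/545=-2582/545
back: M2=352/87−8/29·-2582/545=8752/1635
back: M1=-6−3/8·8752/1635=-4364/545
M: M0=0, M1=-4364/545, M2=8752/1635, M3=-2582/545, M4=1004/545, M5=0
seg 0: a=-5, c=M0/2=0, d=(M1−M0)/(6·1)=-2182/1635, b=Δ0−h0·(2M0+M1)/6=11992/1635
seg 1: a=1, c=M1/2=-2182/545, d=(M2−M1)/(6·3)=10922/14715, b=Δ1−h1·(2M1+M2)/6=5446/1635
seg 2: a=-5, c=M2/2=4376/1635, d=(M3−M2)/(6·3)=-8249/14715, b=Δ2−h2·(2M2+M3)/6=-1064/1635
seg 3: a=2, c=M3/2=-1291/545, d=(M4−M3)/(6·1)=1793/1635, b=Δ3−h3·(2M3+M4)/6=89/327
seg 4: a=1, c=M4/2=502/545, d=(M5−M4)/(6·3)=-502/4905, b=Δ4−h4·(2M4+M5)/6=-1922/1635
t_q=1/4 → seg 0, τ=1/4; S=-5+11992/1635·τ+0·τ²+-2182/1635·τ³=-11117/3488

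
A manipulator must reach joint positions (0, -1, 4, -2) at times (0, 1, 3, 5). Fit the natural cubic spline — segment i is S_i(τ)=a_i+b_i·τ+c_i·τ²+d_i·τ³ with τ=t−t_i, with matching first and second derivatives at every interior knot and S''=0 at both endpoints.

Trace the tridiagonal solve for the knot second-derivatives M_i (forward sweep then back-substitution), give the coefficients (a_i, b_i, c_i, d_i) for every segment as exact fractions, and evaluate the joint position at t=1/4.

  seg 0: a=0 b=-83/44 c=0 d=39/44
  seg 1: a=-1 b=17/22 c=117/44 d=-79/88
  seg 2: a=4 b=7/11 c=-30/11 d=5/11
S(1/4) = -1289/2816

Δ: Δ0=-1, Δ1=5/2, Δ2=-3
row 1: diag=6, rhs=21; c'=1/3, d'=7/2
row 2: denom=8−2·1/3=22/3; d'=(-33−2·7/2)/(22/3)=-60/11
back: M2=-60/11
back: M1=7/2−1/3·-60/11=117/22
M: M0=0, M1=117/22, M2=-60/11, M3=0
seg 0: a=0, c=M0/2=0, d=(M1−M0)/(6·1)=39/44, b=Δ0−h0·(2M0+M1)/6=-83/44
seg 1: a=-1, c=M1/2=117/44, d=(M2−M1)/(6·2)=-79/88, b=Δ1−h1·(2M1+M2)/6=17/22
seg 2: a=4, c=M2/2=-30/11, d=(M3−M2)/(6·2)=5/11, b=Δ2−h2·(2M2+M3)/6=7/11
t_q=1/4 → seg 0, τ=1/4; S=0+-83/44·τ+0·τ²+39/44·τ³=-1289/2816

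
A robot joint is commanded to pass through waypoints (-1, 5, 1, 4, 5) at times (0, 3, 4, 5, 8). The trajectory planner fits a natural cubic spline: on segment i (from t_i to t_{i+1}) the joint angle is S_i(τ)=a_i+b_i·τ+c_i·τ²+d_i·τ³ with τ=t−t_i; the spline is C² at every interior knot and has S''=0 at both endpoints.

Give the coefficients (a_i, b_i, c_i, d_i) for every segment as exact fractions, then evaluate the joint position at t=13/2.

Δ: Δ0=2, Δ1=-4, Δ2=3, Δ3=1/3
row 1: diag=8, rhs=-36; c'=1/8, d'=-9/2
row 2: denom=4−1·1/8=31/8; d'=(42−1·-9/2)/(31/8)=12
row 3: denom=8−1·8/31=240/31; d'=(-16−1·12)/(240/31)=-217/60
back: M3=-217/60
back: M2=12−8/31·-217/60=194/15
back: M1=-9/2−1/8·194/15=-367/60
M: M0=0, M1=-367/60, M2=194/15, M3=-217/60, M4=0
seg 0: a=-1, c=M0/2=0, d=(M1−M0)/(6·3)=-367/1080, b=Δ0−h0·(2M0+M1)/6=607/120
seg 1: a=5, c=M1/2=-367/120, d=(M2−M1)/(6·1)=127/40, b=Δ1−h1·(2M1+M2)/6=-247/60
seg 2: a=1, c=M2/2=97/15, d=(M3−M2)/(6·1)=-331/120, b=Δ2−h2·(2M2+M3)/6=-17/24
seg 3: a=4, c=M3/2=-217/120, d=(M4−M3)/(6·3)=217/1080, b=Δ3−h3·(2M3+M4)/6=79/20
t_q=13/2 → seg 3, τ=3/2; S=4+79/20·τ+-217/120·τ²+217/1080·τ³=2091/320

  seg 0: a=-1 b=607/120 c=0 d=-367/1080
  seg 1: a=5 b=-247/60 c=-367/120 d=127/40
  seg 2: a=1 b=-17/24 c=97/15 d=-331/120
  seg 3: a=4 b=79/20 c=-217/120 d=217/1080
S(13/2) = 2091/320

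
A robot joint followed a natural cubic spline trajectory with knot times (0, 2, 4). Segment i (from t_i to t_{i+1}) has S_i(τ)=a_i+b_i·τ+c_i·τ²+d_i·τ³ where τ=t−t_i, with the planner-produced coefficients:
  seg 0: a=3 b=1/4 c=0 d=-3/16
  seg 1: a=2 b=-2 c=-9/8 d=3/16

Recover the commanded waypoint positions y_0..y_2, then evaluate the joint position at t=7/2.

y_0=3 y_1=2 y_2=-5
S(7/2) = -371/128

y_0 = S_0(0) = a_0 = 3
y_1 = S_1(0) = a_1 = 2
y_2 = S_1(2) = -5
t_q=7/2 is in segment 1 (τ=3/2); S_1(τ)=-371/128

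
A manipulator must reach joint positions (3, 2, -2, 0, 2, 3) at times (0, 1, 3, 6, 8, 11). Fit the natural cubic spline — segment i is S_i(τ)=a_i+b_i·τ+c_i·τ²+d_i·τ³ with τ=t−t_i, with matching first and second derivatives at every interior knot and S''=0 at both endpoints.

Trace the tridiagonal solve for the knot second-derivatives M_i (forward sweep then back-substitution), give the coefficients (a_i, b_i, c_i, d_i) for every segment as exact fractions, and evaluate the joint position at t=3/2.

Δ: Δ0=-1, Δ1=-2, Δ2=2/3, Δ3=1, Δ4=1/3
row 1: diag=6, rhs=-6; c'=1/3, d'=-1
row 2: denom=10−2·1/3=28/3; d'=(16−2·-1)/(28/3)=27/14
row 3: denom=10−3·9/28=253/28; d'=(2−3·27/14)/(253/28)=-106/253
row 4: denom=10−2·56/253=2418/253; d'=(-4−2·-106/253)/(2418/253)=-400/1209
back: M4=-400/1209
back: M3=-106/253−56/253·-400/1209=-418/1209
back: M2=27/14−9/28·-418/1209=822/403
back: M1=-1−1/3·822/403=-677/403
M: M0=0, M1=-677/403, M2=822/403, M3=-418/1209, M4=-400/1209, M5=0
seg 0: a=3, c=M0/2=0, d=(M1−M0)/(6·1)=-677/2418, b=Δ0−h0·(2M0+M1)/6=-1741/2418
seg 1: a=2, c=M1/2=-677/806, d=(M2−M1)/(6·2)=1499/4836, b=Δ1−h1·(2M1+M2)/6=-1886/1209
seg 2: a=-2, c=M2/2=411/403, d=(M3−M2)/(6·3)=-1442/10881, b=Δ2−h2·(2M2+M3)/6=-1451/1209
seg 3: a=0, c=M3/2=-209/1209, d=(M4−M3)/(6·2)=1/806, b=Δ3−h3·(2M3+M4)/6=1621/1209
seg 4: a=2, c=M4/2=-200/1209, d=(M5−M4)/(6·3)=200/10881, b=Δ4−h4·(2M4+M5)/6=803/1209
t_q=3/2 → seg 1, τ=1/2; S=2+-1886/1209·τ+-677/806·τ²+1499/4836·τ³=13525/12896

  seg 0: a=3 b=-1741/2418 c=0 d=-677/2418
  seg 1: a=2 b=-1886/1209 c=-677/806 d=1499/4836
  seg 2: a=-2 b=-1451/1209 c=411/403 d=-1442/10881
  seg 3: a=0 b=1621/1209 c=-209/1209 d=1/806
  seg 4: a=2 b=803/1209 c=-200/1209 d=200/10881
S(3/2) = 13525/12896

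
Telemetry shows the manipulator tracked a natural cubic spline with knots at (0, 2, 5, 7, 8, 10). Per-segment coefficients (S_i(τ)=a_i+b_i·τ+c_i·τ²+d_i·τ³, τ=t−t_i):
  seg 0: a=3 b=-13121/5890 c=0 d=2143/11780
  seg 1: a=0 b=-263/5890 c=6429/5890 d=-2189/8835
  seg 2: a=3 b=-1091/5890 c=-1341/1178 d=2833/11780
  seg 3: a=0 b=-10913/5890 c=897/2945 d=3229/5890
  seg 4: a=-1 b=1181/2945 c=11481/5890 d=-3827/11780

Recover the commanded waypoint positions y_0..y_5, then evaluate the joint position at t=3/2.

y_0 = S_0(0) = a_0 = 3
y_1 = S_1(0) = a_1 = 0
y_2 = S_2(0) = a_2 = 3
y_3 = S_3(0) = a_3 = 0
y_4 = S_4(0) = a_4 = -1
y_5 = S_4(2) = 5
t_q=3/2 is in segment 0 (τ=3/2); S_0(τ)=25677/94240

y_0=3 y_1=0 y_2=3 y_3=0 y_4=-1 y_5=5
S(3/2) = 25677/94240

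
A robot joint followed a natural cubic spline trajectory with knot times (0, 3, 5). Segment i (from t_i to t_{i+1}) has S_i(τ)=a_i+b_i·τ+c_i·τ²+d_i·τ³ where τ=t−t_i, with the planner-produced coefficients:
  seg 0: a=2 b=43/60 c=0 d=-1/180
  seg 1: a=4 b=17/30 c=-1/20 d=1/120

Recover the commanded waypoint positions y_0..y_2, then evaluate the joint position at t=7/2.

y_0=2 y_1=4 y_2=5
S(7/2) = 1367/320

y_0 = S_0(0) = a_0 = 2
y_1 = S_1(0) = a_1 = 4
y_2 = S_1(2) = 5
t_q=7/2 is in segment 1 (τ=1/2); S_1(τ)=1367/320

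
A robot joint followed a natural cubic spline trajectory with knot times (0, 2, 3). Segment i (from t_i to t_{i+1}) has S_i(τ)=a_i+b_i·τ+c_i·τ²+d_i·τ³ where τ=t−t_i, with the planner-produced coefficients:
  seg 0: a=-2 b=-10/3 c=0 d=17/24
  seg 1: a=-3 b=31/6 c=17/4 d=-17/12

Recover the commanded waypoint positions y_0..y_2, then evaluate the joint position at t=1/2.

y_0 = S_0(0) = a_0 = -2
y_1 = S_1(0) = a_1 = -3
y_2 = S_1(1) = 5
t_q=1/2 is in segment 0 (τ=1/2); S_0(τ)=-229/64

y_0=-2 y_1=-3 y_2=5
S(1/2) = -229/64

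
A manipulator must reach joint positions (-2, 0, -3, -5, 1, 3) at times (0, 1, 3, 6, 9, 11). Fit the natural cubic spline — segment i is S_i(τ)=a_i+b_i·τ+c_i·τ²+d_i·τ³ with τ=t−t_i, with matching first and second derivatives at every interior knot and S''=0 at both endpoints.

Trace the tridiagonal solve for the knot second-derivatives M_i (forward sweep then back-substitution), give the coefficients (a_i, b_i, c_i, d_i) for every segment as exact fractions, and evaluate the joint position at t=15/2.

Δ: Δ0=2, Δ1=-3/2, Δ2=-2/3, Δ3=2, Δ4=1
row 1: diag=6, rhs=-21; c'=1/3, d'=-7/2
row 2: denom=10−2·1/3=28/3; d'=(5−2·-7/2)/(28/3)=9/7
row 3: denom=12−3·9/28=309/28; d'=(16−3·9/7)/(309/28)=340/309
row 4: denom=10−3·28/103=946/103; d'=(-6−3·340/309)/(946/103)=-479/473
back: M4=-479/473
back: M3=340/309−28/103·-479/473=1952/1419
back: M2=9/7−9/28·1952/1419=399/473
back: M1=-7/2−1/3·399/473=-3577/946
M: M0=0, M1=-3577/946, M2=399/473, M3=1952/1419, M4=-479/473, M5=0
seg 0: a=-2, c=M0/2=0, d=(M1−M0)/(6·1)=-3577/5676, b=Δ0−h0·(2M0+M1)/6=14929/5676
seg 1: a=0, c=M1/2=-3577/1892, d=(M2−M1)/(6·2)=4375/11352, b=Δ1−h1·(2M1+M2)/6=2099/2838
seg 2: a=-3, c=M2/2=399/946, d=(M3−M2)/(6·3)=755/25542, b=Δ2−h2·(2M2+M3)/6=-3119/1419
seg 3: a=-5, c=M3/2=976/1419, d=(M4−M3)/(6·3)=-3389/25542, b=Δ3−h3·(2M3+M4)/6=3209/2838
seg 4: a=1, c=M4/2=-479/946, d=(M5−M4)/(6·2)=479/5676, b=Δ4−h4·(2M4+M5)/6=2377/1419
t_q=15/2 → seg 3, τ=3/2; S=-5+3209/2838·τ+976/1419·τ²+-3389/25542·τ³=-16681/7568

  seg 0: a=-2 b=14929/5676 c=0 d=-3577/5676
  seg 1: a=0 b=2099/2838 c=-3577/1892 d=4375/11352
  seg 2: a=-3 b=-3119/1419 c=399/946 d=755/25542
  seg 3: a=-5 b=3209/2838 c=976/1419 d=-3389/25542
  seg 4: a=1 b=2377/1419 c=-479/946 d=479/5676
S(15/2) = -16681/7568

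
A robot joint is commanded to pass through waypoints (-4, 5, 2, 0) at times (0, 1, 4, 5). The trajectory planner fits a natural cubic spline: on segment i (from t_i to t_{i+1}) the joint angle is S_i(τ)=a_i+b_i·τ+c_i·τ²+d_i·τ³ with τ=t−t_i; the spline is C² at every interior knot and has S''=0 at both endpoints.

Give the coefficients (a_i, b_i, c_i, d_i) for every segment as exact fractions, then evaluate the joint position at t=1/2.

Δ: Δ0=9, Δ1=-1, Δ2=-2
row 1: diag=8, rhs=-60; c'=3/8, d'=-15/2
row 2: denom=8−3·3/8=55/8; d'=(-6−3·-15/2)/(55/8)=12/5
back: M2=12/5
back: M1=-15/2−3/8·12/5=-42/5
M: M0=0, M1=-42/5, M2=12/5, M3=0
seg 0: a=-4, c=M0/2=0, d=(M1−M0)/(6·1)=-7/5, b=Δ0−h0·(2M0+M1)/6=52/5
seg 1: a=5, c=M1/2=-21/5, d=(M2−M1)/(6·3)=3/5, b=Δ1−h1·(2M1+M2)/6=31/5
seg 2: a=2, c=M2/2=6/5, d=(M3−M2)/(6·1)=-2/5, b=Δ2−h2·(2M2+M3)/6=-14/5
t_q=1/2 → seg 0, τ=1/2; S=-4+52/5·τ+0·τ²+-7/5·τ³=41/40

  seg 0: a=-4 b=52/5 c=0 d=-7/5
  seg 1: a=5 b=31/5 c=-21/5 d=3/5
  seg 2: a=2 b=-14/5 c=6/5 d=-2/5
S(1/2) = 41/40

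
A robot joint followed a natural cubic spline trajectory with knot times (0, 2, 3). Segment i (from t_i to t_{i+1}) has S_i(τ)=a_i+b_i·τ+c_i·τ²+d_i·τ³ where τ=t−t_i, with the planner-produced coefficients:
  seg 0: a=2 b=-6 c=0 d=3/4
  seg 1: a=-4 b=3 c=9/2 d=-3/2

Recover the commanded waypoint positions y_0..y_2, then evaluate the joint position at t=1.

y_0 = S_0(0) = a_0 = 2
y_1 = S_1(0) = a_1 = -4
y_2 = S_1(1) = 2
t_q=1 is in segment 0 (τ=1); S_0(τ)=-13/4

y_0=2 y_1=-4 y_2=2
S(1) = -13/4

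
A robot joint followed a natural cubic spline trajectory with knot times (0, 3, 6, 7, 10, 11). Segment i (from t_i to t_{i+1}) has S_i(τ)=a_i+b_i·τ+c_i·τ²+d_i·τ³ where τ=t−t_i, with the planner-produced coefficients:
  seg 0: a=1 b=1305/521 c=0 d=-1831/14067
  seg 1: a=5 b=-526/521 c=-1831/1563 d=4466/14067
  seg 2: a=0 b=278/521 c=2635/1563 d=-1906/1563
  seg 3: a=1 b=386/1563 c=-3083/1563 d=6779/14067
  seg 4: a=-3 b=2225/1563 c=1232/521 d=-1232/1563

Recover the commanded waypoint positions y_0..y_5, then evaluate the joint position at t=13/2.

y_0=1 y_1=5 y_2=0 y_3=1 y_4=-3 y_5=0
S(13/2) = 1675/3126

y_0 = S_0(0) = a_0 = 1
y_1 = S_1(0) = a_1 = 5
y_2 = S_2(0) = a_2 = 0
y_3 = S_3(0) = a_3 = 1
y_4 = S_4(0) = a_4 = -3
y_5 = S_4(1) = 0
t_q=13/2 is in segment 2 (τ=1/2); S_2(τ)=1675/3126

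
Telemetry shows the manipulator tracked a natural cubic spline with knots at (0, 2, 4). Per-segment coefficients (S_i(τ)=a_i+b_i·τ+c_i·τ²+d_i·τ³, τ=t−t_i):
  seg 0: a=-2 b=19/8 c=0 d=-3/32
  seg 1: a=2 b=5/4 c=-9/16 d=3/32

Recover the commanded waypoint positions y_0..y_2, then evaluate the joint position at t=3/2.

y_0=-2 y_1=2 y_2=3
S(3/2) = 319/256

y_0 = S_0(0) = a_0 = -2
y_1 = S_1(0) = a_1 = 2
y_2 = S_1(2) = 3
t_q=3/2 is in segment 0 (τ=3/2); S_0(τ)=319/256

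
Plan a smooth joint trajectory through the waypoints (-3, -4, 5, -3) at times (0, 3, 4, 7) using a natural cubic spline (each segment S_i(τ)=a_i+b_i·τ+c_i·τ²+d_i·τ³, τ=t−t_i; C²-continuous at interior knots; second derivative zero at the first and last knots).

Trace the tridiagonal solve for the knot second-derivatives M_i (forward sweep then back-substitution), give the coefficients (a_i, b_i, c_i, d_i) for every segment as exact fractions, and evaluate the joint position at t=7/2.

  seg 0: a=-3 b=-40/9 c=0 d=37/81
  seg 1: a=-4 b=71/9 c=37/9 d=-3
  seg 2: a=5 b=64/9 c=-44/9 d=44/81
S(7/2) = 43/72

Δ: Δ0=-1/3, Δ1=9, Δ2=-8/3
row 1: diag=8, rhs=56; c'=1/8, d'=7
row 2: denom=8−1·1/8=63/8; d'=(-70−1·7)/(63/8)=-88/9
back: M2=-88/9
back: M1=7−1/8·-88/9=74/9
M: M0=0, M1=74/9, M2=-88/9, M3=0
seg 0: a=-3, c=M0/2=0, d=(M1−M0)/(6·3)=37/81, b=Δ0−h0·(2M0+M1)/6=-40/9
seg 1: a=-4, c=M1/2=37/9, d=(M2−M1)/(6·1)=-3, b=Δ1−h1·(2M1+M2)/6=71/9
seg 2: a=5, c=M2/2=-44/9, d=(M3−M2)/(6·3)=44/81, b=Δ2−h2·(2M2+M3)/6=64/9
t_q=7/2 → seg 1, τ=1/2; S=-4+71/9·τ+37/9·τ²+-3·τ³=43/72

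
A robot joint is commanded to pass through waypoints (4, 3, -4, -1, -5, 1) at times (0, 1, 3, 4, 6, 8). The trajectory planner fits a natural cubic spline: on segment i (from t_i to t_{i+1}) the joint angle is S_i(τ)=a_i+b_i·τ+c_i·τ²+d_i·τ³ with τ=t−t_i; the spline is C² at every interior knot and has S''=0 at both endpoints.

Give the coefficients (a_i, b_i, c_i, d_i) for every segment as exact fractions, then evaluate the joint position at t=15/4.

  seg 0: a=4 b=-3/85 c=0 d=-82/85
  seg 1: a=3 b=-249/85 c=-246/85 d=887/680
  seg 2: a=-4 b=39/34 c=1677/340 d=-1047/340
  seg 3: a=-1 b=603/340 c=-366/85 d=329/272
  seg 4: a=-5 b=-159/170 c=2007/680 d=-669/1360
S(15/4) = -36217/21760

Δ: Δ0=-1, Δ1=-7/2, Δ2=3, Δ3=-2, Δ4=3
row 1: diag=6, rhs=-15; c'=1/3, d'=-5/2
row 2: denom=6−2·1/3=16/3; d'=(39−2·-5/2)/(16/3)=33/4
row 3: denom=6−1·3/16=93/16; d'=(-30−1·33/4)/(93/16)=-204/31
row 4: denom=8−2·32/93=680/93; d'=(30−2·-204/31)/(680/93)=2007/340
back: M4=2007/340
back: M3=-204/31−32/93·2007/340=-732/85
back: M2=33/4−3/16·-732/85=1677/170
back: M1=-5/2−1/3·1677/170=-492/85
M: M0=0, M1=-492/85, M2=1677/170, M3=-732/85, M4=2007/340, M5=0
seg 0: a=4, c=M0/2=0, d=(M1−M0)/(6·1)=-82/85, b=Δ0−h0·(2M0+M1)/6=-3/85
seg 1: a=3, c=M1/2=-246/85, d=(M2−M1)/(6·2)=887/680, b=Δ1−h1·(2M1+M2)/6=-249/85
seg 2: a=-4, c=M2/2=1677/340, d=(M3−M2)/(6·1)=-1047/340, b=Δ2−h2·(2M2+M3)/6=39/34
seg 3: a=-1, c=M3/2=-366/85, d=(M4−M3)/(6·2)=329/272, b=Δ3−h3·(2M3+M4)/6=603/340
seg 4: a=-5, c=M4/2=2007/680, d=(M5−M4)/(6·2)=-669/1360, b=Δ4−h4·(2M4+M5)/6=-159/170
t_q=15/4 → seg 2, τ=3/4; S=-4+39/34·τ+1677/340·τ²+-1047/340·τ³=-36217/21760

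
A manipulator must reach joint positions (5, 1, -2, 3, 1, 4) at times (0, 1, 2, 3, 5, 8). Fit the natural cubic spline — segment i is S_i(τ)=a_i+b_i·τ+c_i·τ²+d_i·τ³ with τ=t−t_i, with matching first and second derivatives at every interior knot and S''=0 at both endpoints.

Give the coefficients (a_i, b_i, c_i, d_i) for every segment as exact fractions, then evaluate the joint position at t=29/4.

Δ: Δ0=-4, Δ1=-3, Δ2=5, Δ3=-1, Δ4=1
row 1: diag=4, rhs=6; c'=1/4, d'=3/2
row 2: denom=4−1·1/4=15/4; d'=(48−1·3/2)/(15/4)=62/5
row 3: denom=6−1·4/15=86/15; d'=(-36−1·62/5)/(86/15)=-363/43
row 4: denom=10−2·15/43=400/43; d'=(12−2·-363/43)/(400/43)=621/200
back: M4=621/200
back: M3=-363/43−15/43·621/200=-381/40
back: M2=62/5−4/15·-381/40=747/50
back: M1=3/2−1/4·747/50=-447/200
M: M0=0, M1=-447/200, M2=747/50, M3=-381/40, M4=621/200, M5=0
seg 0: a=5, c=M0/2=0, d=(M1−M0)/(6·1)=-149/400, b=Δ0−h0·(2M0+M1)/6=-1451/400
seg 1: a=1, c=M1/2=-447/400, d=(M2−M1)/(6·1)=229/80, b=Δ1−h1·(2M1+M2)/6=-949/200
seg 2: a=-2, c=M2/2=747/100, d=(M3−M2)/(6·1)=-1631/400, b=Δ2−h2·(2M2+M3)/6=643/400
seg 3: a=3, c=M3/2=-381/80, d=(M4−M3)/(6·2)=421/400, b=Δ3−h3·(2M3+M4)/6=863/200
seg 4: a=1, c=M4/2=621/400, d=(M5−M4)/(6·3)=-69/400, b=Δ4−h4·(2M4+M5)/6=-421/200
t_q=29/4 → seg 4, τ=9/4; S=1+-421/200·τ+621/400·τ²+-69/400·τ³=11051/5120

  seg 0: a=5 b=-1451/400 c=0 d=-149/400
  seg 1: a=1 b=-949/200 c=-447/400 d=229/80
  seg 2: a=-2 b=643/400 c=747/100 d=-1631/400
  seg 3: a=3 b=863/200 c=-381/80 d=421/400
  seg 4: a=1 b=-421/200 c=621/400 d=-69/400
S(29/4) = 11051/5120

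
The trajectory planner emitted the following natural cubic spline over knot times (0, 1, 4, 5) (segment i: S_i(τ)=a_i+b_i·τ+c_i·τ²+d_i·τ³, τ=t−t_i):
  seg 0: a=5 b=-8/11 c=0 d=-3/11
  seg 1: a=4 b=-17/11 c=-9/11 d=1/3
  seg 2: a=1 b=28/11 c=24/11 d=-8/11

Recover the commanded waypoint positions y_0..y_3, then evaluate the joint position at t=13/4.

y_0 = S_0(0) = a_0 = 5
y_1 = S_1(0) = a_1 = 4
y_2 = S_2(0) = a_2 = 1
y_3 = S_2(1) = 5
t_q=13/4 is in segment 1 (τ=9/4); S_1(τ)=125/704

y_0=5 y_1=4 y_2=1 y_3=5
S(13/4) = 125/704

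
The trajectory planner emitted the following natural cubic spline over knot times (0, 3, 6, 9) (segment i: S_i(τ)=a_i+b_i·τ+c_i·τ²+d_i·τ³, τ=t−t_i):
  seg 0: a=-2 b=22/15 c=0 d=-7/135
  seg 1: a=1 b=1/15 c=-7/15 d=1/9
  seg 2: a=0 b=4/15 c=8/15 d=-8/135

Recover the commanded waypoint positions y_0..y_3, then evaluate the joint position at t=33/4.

y_0=-2 y_1=1 y_2=0 y_3=4
S(33/4) = 21/8

y_0 = S_0(0) = a_0 = -2
y_1 = S_1(0) = a_1 = 1
y_2 = S_2(0) = a_2 = 0
y_3 = S_2(3) = 4
t_q=33/4 is in segment 2 (τ=9/4); S_2(τ)=21/8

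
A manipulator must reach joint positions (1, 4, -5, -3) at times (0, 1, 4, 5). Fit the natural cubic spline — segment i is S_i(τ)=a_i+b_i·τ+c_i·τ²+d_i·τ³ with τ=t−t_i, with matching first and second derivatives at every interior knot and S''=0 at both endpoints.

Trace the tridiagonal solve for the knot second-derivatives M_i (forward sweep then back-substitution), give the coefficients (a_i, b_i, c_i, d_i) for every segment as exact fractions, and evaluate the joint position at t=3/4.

  seg 0: a=1 b=228/55 c=0 d=-63/55
  seg 1: a=4 b=39/55 c=-189/55 d=11/15
  seg 2: a=-5 b=-6/55 c=174/55 d=-58/55
S(3/4) = 12763/3520

Δ: Δ0=3, Δ1=-3, Δ2=2
row 1: diag=8, rhs=-36; c'=3/8, d'=-9/2
row 2: denom=8−3·3/8=55/8; d'=(30−3·-9/2)/(55/8)=348/55
back: M2=348/55
back: M1=-9/2−3/8·348/55=-378/55
M: M0=0, M1=-378/55, M2=348/55, M3=0
seg 0: a=1, c=M0/2=0, d=(M1−M0)/(6·1)=-63/55, b=Δ0−h0·(2M0+M1)/6=228/55
seg 1: a=4, c=M1/2=-189/55, d=(M2−M1)/(6·3)=11/15, b=Δ1−h1·(2M1+M2)/6=39/55
seg 2: a=-5, c=M2/2=174/55, d=(M3−M2)/(6·1)=-58/55, b=Δ2−h2·(2M2+M3)/6=-6/55
t_q=3/4 → seg 0, τ=3/4; S=1+228/55·τ+0·τ²+-63/55·τ³=12763/3520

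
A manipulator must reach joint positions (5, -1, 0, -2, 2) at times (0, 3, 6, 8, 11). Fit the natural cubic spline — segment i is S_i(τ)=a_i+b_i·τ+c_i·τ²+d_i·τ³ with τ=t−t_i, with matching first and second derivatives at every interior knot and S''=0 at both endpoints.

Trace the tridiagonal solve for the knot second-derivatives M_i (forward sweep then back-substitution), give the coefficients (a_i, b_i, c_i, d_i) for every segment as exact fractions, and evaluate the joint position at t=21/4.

  seg 0: a=5 b=-493/177 c=0 d=139/1593
  seg 1: a=-1 b=-76/177 c=139/177 d=-94/531
  seg 2: a=0 b=-88/177 c=-143/177 d=197/708
  seg 3: a=-2 b=-23/59 c=305/354 d=-305/3186
S(21/4) = -13/1888

Δ: Δ0=-2, Δ1=1/3, Δ2=-1, Δ3=4/3
row 1: diag=12, rhs=14; c'=1/4, d'=7/6
row 2: denom=10−3·1/4=37/4; d'=(-8−3·7/6)/(37/4)=-46/37
row 3: denom=10−2·8/37=354/37; d'=(14−2·-46/37)/(354/37)=305/177
back: M3=305/177
back: M2=-46/37−8/37·305/177=-286/177
back: M1=7/6−1/4·-286/177=278/177
M: M0=0, M1=278/177, M2=-286/177, M3=305/177, M4=0
seg 0: a=5, c=M0/2=0, d=(M1−M0)/(6·3)=139/1593, b=Δ0−h0·(2M0+M1)/6=-493/177
seg 1: a=-1, c=M1/2=139/177, d=(M2−M1)/(6·3)=-94/531, b=Δ1−h1·(2M1+M2)/6=-76/177
seg 2: a=0, c=M2/2=-143/177, d=(M3−M2)/(6·2)=197/708, b=Δ2−h2·(2M2+M3)/6=-88/177
seg 3: a=-2, c=M3/2=305/354, d=(M4−M3)/(6·3)=-305/3186, b=Δ3−h3·(2M3+M4)/6=-23/59
t_q=21/4 → seg 1, τ=9/4; S=-1+-76/177·τ+139/177·τ²+-94/531·τ³=-13/1888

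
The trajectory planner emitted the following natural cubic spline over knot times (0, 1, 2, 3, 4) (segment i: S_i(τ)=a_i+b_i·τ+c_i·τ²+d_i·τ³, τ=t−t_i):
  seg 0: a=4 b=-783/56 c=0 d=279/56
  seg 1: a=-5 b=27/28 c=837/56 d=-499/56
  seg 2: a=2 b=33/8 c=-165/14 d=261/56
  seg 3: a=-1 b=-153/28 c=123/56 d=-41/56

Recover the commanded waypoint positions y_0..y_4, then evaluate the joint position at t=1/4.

y_0 = S_0(0) = a_0 = 4
y_1 = S_1(0) = a_1 = -5
y_2 = S_2(0) = a_2 = 2
y_3 = S_3(0) = a_3 = -1
y_4 = S_3(1) = -5
t_q=1/4 is in segment 0 (τ=1/4); S_0(τ)=2087/3584

y_0=4 y_1=-5 y_2=2 y_3=-1 y_4=-5
S(1/4) = 2087/3584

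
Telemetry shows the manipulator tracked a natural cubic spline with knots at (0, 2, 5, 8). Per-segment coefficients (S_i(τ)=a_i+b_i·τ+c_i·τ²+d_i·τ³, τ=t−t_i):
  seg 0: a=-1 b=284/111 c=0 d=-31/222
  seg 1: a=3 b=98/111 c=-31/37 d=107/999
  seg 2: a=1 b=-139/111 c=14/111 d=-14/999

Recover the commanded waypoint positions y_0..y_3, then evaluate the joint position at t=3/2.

y_0=-1 y_1=3 y_2=1 y_3=-2
S(3/2) = 1401/592

y_0 = S_0(0) = a_0 = -1
y_1 = S_1(0) = a_1 = 3
y_2 = S_2(0) = a_2 = 1
y_3 = S_2(3) = -2
t_q=3/2 is in segment 0 (τ=3/2); S_0(τ)=1401/592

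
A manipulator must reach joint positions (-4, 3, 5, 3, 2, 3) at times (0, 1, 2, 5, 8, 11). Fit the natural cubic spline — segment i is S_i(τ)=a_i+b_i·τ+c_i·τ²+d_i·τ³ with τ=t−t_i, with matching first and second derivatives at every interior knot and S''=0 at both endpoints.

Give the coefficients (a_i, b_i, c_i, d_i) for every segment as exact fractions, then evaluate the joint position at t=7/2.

Δ: Δ0=7, Δ1=2, Δ2=-2/3, Δ3=-1/3, Δ4=1/3
row 1: diag=4, rhs=-30; c'=1/4, d'=-15/2
row 2: denom=8−1·1/4=31/4; d'=(-16−1·-15/2)/(31/4)=-34/31
row 3: denom=12−3·12/31=336/31; d'=(2−3·-34/31)/(336/31)=41/84
row 4: denom=12−3·31/112=1251/112; d'=(4−3·41/84)/(1251/112)=284/1251
back: M4=284/1251
back: M3=41/84−31/112·284/1251=532/1251
back: M2=-34/31−12/31·532/1251=-526/417
back: M1=-15/2−1/4·-526/417=-2996/417
M: M0=0, M1=-2996/417, M2=-526/417, M3=532/1251, M4=284/1251, M5=0
seg 0: a=-4, c=M0/2=0, d=(M1−M0)/(6·1)=-1498/1251, b=Δ0−h0·(2M0+M1)/6=10255/1251
seg 1: a=3, c=M1/2=-1498/417, d=(M2−M1)/(6·1)=1235/1251, b=Δ1−h1·(2M1+M2)/6=5761/1251
seg 2: a=5, c=M2/2=-263/417, d=(M3−M2)/(6·3)=1055/11259, b=Δ2−h2·(2M2+M3)/6=478/1251
seg 3: a=3, c=M3/2=266/1251, d=(M4−M3)/(6·3)=-124/11259, b=Δ3−h3·(2M3+M4)/6=-1091/1251
seg 4: a=2, c=M4/2=142/1251, d=(M5−M4)/(6·3)=-142/11259, b=Δ4−h4·(2M4+M5)/6=133/1251
t_q=7/2 → seg 2, τ=3/2; S=5+478/1251·τ+-263/417·τ²+1055/11259·τ³=4971/1112

  seg 0: a=-4 b=10255/1251 c=0 d=-1498/1251
  seg 1: a=3 b=5761/1251 c=-1498/417 d=1235/1251
  seg 2: a=5 b=478/1251 c=-263/417 d=1055/11259
  seg 3: a=3 b=-1091/1251 c=266/1251 d=-124/11259
  seg 4: a=2 b=133/1251 c=142/1251 d=-142/11259
S(7/2) = 4971/1112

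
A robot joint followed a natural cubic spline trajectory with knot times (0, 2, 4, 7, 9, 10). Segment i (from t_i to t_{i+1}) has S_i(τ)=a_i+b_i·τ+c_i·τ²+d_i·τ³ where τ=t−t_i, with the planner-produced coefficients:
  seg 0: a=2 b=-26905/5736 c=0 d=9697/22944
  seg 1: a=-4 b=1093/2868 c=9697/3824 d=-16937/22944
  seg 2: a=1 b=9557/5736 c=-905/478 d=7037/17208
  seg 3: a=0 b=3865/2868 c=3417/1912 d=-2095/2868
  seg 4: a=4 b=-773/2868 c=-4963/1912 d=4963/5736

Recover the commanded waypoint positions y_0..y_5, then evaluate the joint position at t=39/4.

y_0 = S_0(0) = a_0 = 2
y_1 = S_1(0) = a_1 = -4
y_2 = S_2(0) = a_2 = 1
y_3 = S_3(0) = a_3 = 0
y_4 = S_4(0) = a_4 = 4
y_5 = S_4(1) = 2
t_q=39/4 is in segment 4 (τ=3/4); S_4(τ)=330735/122368

y_0=2 y_1=-4 y_2=1 y_3=0 y_4=4 y_5=2
S(39/4) = 330735/122368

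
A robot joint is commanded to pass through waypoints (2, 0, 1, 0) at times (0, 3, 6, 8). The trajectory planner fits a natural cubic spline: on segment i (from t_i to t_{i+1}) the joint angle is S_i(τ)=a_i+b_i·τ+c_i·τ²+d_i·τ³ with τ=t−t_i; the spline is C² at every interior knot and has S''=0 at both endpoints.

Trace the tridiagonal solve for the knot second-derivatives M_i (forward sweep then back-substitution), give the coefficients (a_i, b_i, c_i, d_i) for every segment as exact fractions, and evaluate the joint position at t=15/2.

  seg 0: a=2 b=-223/222 c=0 d=25/666
  seg 1: a=0 b=1/111 c=25/74 d=-17/222
  seg 2: a=1 b=-7/222 c=-13/37 d=13/222
S(15/2) = 213/592

Δ: Δ0=-2/3, Δ1=1/3, Δ2=-1/2
row 1: diag=12, rhs=6; c'=1/4, d'=1/2
row 2: denom=10−3·1/4=37/4; d'=(-5−3·1/2)/(37/4)=-26/37
back: M2=-26/37
back: M1=1/2−1/4·-26/37=25/37
M: M0=0, M1=25/37, M2=-26/37, M3=0
seg 0: a=2, c=M0/2=0, d=(M1−M0)/(6·3)=25/666, b=Δ0−h0·(2M0+M1)/6=-223/222
seg 1: a=0, c=M1/2=25/74, d=(M2−M1)/(6·3)=-17/222, b=Δ1−h1·(2M1+M2)/6=1/111
seg 2: a=1, c=M2/2=-13/37, d=(M3−M2)/(6·2)=13/222, b=Δ2−h2·(2M2+M3)/6=-7/222
t_q=15/2 → seg 2, τ=3/2; S=1+-7/222·τ+-13/37·τ²+13/222·τ³=213/592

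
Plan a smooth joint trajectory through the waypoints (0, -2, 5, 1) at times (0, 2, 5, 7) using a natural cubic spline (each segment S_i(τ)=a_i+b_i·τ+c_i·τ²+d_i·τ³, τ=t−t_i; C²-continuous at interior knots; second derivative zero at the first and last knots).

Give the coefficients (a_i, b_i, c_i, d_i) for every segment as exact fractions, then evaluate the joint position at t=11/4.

Δ: Δ0=-1, Δ1=7/3, Δ2=-2
row 1: diag=10, rhs=20; c'=3/10, d'=2
row 2: denom=10−3·3/10=91/10; d'=(-26−3·2)/(91/10)=-320/91
back: M2=-320/91
back: M1=2−3/10·-320/91=278/91
M: M0=0, M1=278/91, M2=-320/91, M3=0
seg 0: a=0, c=M0/2=0, d=(M1−M0)/(6·2)=139/546, b=Δ0−h0·(2M0+M1)/6=-551/273
seg 1: a=-2, c=M1/2=139/91, d=(M2−M1)/(6·3)=-23/63, b=Δ1−h1·(2M1+M2)/6=283/273
seg 2: a=5, c=M2/2=-160/91, d=(M3−M2)/(6·2)=80/273, b=Δ2−h2·(2M2+M3)/6=94/273
t_q=11/4 → seg 1, τ=3/4; S=-2+283/273·τ+139/91·τ²+-23/63·τ³=-3013/5824

  seg 0: a=0 b=-551/273 c=0 d=139/546
  seg 1: a=-2 b=283/273 c=139/91 d=-23/63
  seg 2: a=5 b=94/273 c=-160/91 d=80/273
S(11/4) = -3013/5824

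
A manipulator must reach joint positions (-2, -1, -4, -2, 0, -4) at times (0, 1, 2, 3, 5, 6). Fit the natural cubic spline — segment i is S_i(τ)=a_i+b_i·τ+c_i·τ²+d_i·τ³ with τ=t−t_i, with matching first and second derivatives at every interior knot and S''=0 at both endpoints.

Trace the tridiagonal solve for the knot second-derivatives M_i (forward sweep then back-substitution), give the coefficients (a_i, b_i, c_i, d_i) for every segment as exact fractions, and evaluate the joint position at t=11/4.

  seg 0: a=-2 b=275/114 c=0 d=-161/114
  seg 1: a=-1 b=-104/57 c=-161/38 d=349/114
  seg 2: a=-4 b=-127/114 c=94/19 d=-11/6
  seg 3: a=-2 b=187/57 c=-21/38 d=-67/228
  seg 4: a=0 b=-140/57 c=-44/19 d=44/57
S(11/4) = -6873/2432

Δ: Δ0=1, Δ1=-3, Δ2=2, Δ3=1, Δ4=-4
row 1: diag=4, rhs=-24; c'=1/4, d'=-6
row 2: denom=4−1·1/4=15/4; d'=(30−1·-6)/(15/4)=48/5
row 3: denom=6−1·4/15=86/15; d'=(-6−1·48/5)/(86/15)=-117/43
row 4: denom=6−2·15/43=228/43; d'=(-30−2·-117/43)/(228/43)=-88/19
back: M4=-88/19
back: M3=-117/43−15/43·-88/19=-21/19
back: M2=48/5−4/15·-21/19=188/19
back: M1=-6−1/4·188/19=-161/19
M: M0=0, M1=-161/19, M2=188/19, M3=-21/19, M4=-88/19, M5=0
seg 0: a=-2, c=M0/2=0, d=(M1−M0)/(6·1)=-161/114, b=Δ0−h0·(2M0+M1)/6=275/114
seg 1: a=-1, c=M1/2=-161/38, d=(M2−M1)/(6·1)=349/114, b=Δ1−h1·(2M1+M2)/6=-104/57
seg 2: a=-4, c=M2/2=94/19, d=(M3−M2)/(6·1)=-11/6, b=Δ2−h2·(2M2+M3)/6=-127/114
seg 3: a=-2, c=M3/2=-21/38, d=(M4−M3)/(6·2)=-67/228, b=Δ3−h3·(2M3+M4)/6=187/57
seg 4: a=0, c=M4/2=-44/19, d=(M5−M4)/(6·1)=44/57, b=Δ4−h4·(2M4+M5)/6=-140/57
t_q=11/4 → seg 2, τ=3/4; S=-4+-127/114·τ+94/19·τ²+-11/6·τ³=-6873/2432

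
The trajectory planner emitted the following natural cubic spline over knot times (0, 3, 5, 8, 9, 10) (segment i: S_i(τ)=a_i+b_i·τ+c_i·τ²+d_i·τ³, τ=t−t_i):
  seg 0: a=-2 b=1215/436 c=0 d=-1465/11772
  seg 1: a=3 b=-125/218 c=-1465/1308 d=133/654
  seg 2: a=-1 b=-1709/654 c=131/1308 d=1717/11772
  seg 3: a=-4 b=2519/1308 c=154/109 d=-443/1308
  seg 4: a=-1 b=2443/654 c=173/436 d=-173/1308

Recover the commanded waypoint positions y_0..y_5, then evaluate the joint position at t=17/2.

y_0=-2 y_1=3 y_2=-1 y_3=-4 y_4=-1 y_5=3
S(17/2) = -9509/3488

y_0 = S_0(0) = a_0 = -2
y_1 = S_1(0) = a_1 = 3
y_2 = S_2(0) = a_2 = -1
y_3 = S_3(0) = a_3 = -4
y_4 = S_4(0) = a_4 = -1
y_5 = S_4(1) = 3
t_q=17/2 is in segment 3 (τ=1/2); S_3(τ)=-9509/3488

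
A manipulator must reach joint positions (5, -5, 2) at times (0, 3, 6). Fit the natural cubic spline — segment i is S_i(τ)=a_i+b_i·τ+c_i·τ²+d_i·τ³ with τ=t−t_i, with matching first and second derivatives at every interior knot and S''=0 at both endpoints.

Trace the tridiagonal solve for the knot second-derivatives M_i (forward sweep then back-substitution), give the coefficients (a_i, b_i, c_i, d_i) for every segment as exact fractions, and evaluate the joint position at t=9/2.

  seg 0: a=5 b=-19/4 c=0 d=17/108
  seg 1: a=-5 b=-1/2 c=17/12 d=-17/108
S(9/2) = -99/32

Δ: Δ0=-10/3, Δ1=7/3
row 1: diag=12, rhs=34; c'=1/4, d'=17/6
back: M1=17/6
M: M0=0, M1=17/6, M2=0
seg 0: a=5, c=M0/2=0, d=(M1−M0)/(6·3)=17/108, b=Δ0−h0·(2M0+M1)/6=-19/4
seg 1: a=-5, c=M1/2=17/12, d=(M2−M1)/(6·3)=-17/108, b=Δ1−h1·(2M1+M2)/6=-1/2
t_q=9/2 → seg 1, τ=3/2; S=-5+-1/2·τ+17/12·τ²+-17/108·τ³=-99/32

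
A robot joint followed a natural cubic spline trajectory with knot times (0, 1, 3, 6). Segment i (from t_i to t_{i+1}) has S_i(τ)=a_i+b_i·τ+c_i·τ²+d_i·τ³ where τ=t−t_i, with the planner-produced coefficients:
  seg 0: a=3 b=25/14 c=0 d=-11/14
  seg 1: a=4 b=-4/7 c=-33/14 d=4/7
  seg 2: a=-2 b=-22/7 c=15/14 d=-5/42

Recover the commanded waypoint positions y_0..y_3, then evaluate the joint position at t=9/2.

y_0=3 y_1=4 y_2=-2 y_3=-5
S(9/2) = -527/112

y_0 = S_0(0) = a_0 = 3
y_1 = S_1(0) = a_1 = 4
y_2 = S_2(0) = a_2 = -2
y_3 = S_2(3) = -5
t_q=9/2 is in segment 2 (τ=3/2); S_2(τ)=-527/112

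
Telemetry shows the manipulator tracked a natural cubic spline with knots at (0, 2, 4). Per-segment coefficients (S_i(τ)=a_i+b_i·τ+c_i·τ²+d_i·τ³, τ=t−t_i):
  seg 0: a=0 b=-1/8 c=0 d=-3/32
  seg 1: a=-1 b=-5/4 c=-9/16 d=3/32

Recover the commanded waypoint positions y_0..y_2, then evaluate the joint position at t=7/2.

y_0 = S_0(0) = a_0 = 0
y_1 = S_1(0) = a_1 = -1
y_2 = S_1(2) = -5
t_q=7/2 is in segment 1 (τ=3/2); S_1(τ)=-979/256

y_0=0 y_1=-1 y_2=-5
S(7/2) = -979/256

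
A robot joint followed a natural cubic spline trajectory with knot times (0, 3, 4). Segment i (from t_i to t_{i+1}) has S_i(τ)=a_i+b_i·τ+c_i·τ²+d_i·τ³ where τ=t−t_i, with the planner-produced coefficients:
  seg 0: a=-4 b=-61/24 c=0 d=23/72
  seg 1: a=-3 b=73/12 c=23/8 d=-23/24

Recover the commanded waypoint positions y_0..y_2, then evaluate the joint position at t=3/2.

y_0=-4 y_1=-3 y_2=5
S(3/2) = -431/64

y_0 = S_0(0) = a_0 = -4
y_1 = S_1(0) = a_1 = -3
y_2 = S_1(1) = 5
t_q=3/2 is in segment 0 (τ=3/2); S_0(τ)=-431/64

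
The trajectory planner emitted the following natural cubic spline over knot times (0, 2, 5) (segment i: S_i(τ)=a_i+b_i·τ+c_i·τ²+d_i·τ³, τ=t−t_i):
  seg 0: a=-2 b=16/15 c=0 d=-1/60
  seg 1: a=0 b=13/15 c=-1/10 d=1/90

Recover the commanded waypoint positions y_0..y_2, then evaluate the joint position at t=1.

y_0=-2 y_1=0 y_2=2
S(1) = -19/20

y_0 = S_0(0) = a_0 = -2
y_1 = S_1(0) = a_1 = 0
y_2 = S_1(3) = 2
t_q=1 is in segment 0 (τ=1); S_0(τ)=-19/20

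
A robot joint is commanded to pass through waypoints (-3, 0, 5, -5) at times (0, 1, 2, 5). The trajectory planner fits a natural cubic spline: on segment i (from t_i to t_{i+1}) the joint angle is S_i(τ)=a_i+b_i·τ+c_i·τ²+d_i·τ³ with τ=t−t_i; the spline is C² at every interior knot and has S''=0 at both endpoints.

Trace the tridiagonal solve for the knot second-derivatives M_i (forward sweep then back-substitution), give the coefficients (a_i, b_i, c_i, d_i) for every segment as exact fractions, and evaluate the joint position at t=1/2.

  seg 0: a=-3 b=206/93 c=0 d=73/93
  seg 1: a=0 b=425/93 c=73/31 d=-179/93
  seg 2: a=5 b=326/93 c=-106/31 d=106/279
S(1/2) = -445/248

Δ: Δ0=3, Δ1=5, Δ2=-10/3
row 1: diag=4, rhs=12; c'=1/4, d'=3
row 2: denom=8−1·1/4=31/4; d'=(-50−1·3)/(31/4)=-212/31
back: M2=-212/31
back: M1=3−1/4·-212/31=146/31
M: M0=0, M1=146/31, M2=-212/31, M3=0
seg 0: a=-3, c=M0/2=0, d=(M1−M0)/(6·1)=73/93, b=Δ0−h0·(2M0+M1)/6=206/93
seg 1: a=0, c=M1/2=73/31, d=(M2−M1)/(6·1)=-179/93, b=Δ1−h1·(2M1+M2)/6=425/93
seg 2: a=5, c=M2/2=-106/31, d=(M3−M2)/(6·3)=106/279, b=Δ2−h2·(2M2+M3)/6=326/93
t_q=1/2 → seg 0, τ=1/2; S=-3+206/93·τ+0·τ²+73/93·τ³=-445/248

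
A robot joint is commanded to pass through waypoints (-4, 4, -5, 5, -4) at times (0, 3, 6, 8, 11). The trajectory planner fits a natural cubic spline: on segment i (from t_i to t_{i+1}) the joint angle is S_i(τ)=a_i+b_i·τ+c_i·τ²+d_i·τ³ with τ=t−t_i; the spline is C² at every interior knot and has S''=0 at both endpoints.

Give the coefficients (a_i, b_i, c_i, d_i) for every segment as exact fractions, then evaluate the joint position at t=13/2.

Δ: Δ0=8/3, Δ1=-3, Δ2=5, Δ3=-3
row 1: diag=12, rhs=-34; c'=1/4, d'=-17/6
row 2: denom=10−3·1/4=37/4; d'=(48−3·-17/6)/(37/4)=226/37
row 3: denom=10−2·8/37=354/37; d'=(-48−2·226/37)/(354/37)=-1114/177
back: M3=-1114/177
back: M2=226/37−8/37·-1114/177=1322/177
back: M1=-17/6−1/4·1322/177=-832/177
M: M0=0, M1=-832/177, M2=1322/177, M3=-1114/177, M4=0
seg 0: a=-4, c=M0/2=0, d=(M1−M0)/(6·3)=-416/1593, b=Δ0−h0·(2M0+M1)/6=296/59
seg 1: a=4, c=M1/2=-416/177, d=(M2−M1)/(6·3)=359/531, b=Δ1−h1·(2M1+M2)/6=-120/59
seg 2: a=-5, c=M2/2=661/177, d=(M3−M2)/(6·2)=-203/177, b=Δ2−h2·(2M2+M3)/6=125/59
seg 3: a=5, c=M3/2=-557/177, d=(M4−M3)/(6·3)=557/1593, b=Δ3−h3·(2M3+M4)/6=583/177
t_q=13/2 → seg 2, τ=1/2; S=-5+125/59·τ+661/177·τ²+-203/177·τ³=-1487/472

  seg 0: a=-4 b=296/59 c=0 d=-416/1593
  seg 1: a=4 b=-120/59 c=-416/177 d=359/531
  seg 2: a=-5 b=125/59 c=661/177 d=-203/177
  seg 3: a=5 b=583/177 c=-557/177 d=557/1593
S(13/2) = -1487/472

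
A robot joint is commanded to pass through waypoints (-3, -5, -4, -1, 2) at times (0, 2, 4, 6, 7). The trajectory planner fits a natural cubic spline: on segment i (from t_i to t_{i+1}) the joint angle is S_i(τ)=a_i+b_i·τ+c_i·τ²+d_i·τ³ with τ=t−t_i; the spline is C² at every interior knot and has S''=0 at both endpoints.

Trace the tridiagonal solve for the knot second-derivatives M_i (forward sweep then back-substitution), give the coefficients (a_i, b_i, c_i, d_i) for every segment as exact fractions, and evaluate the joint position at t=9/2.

  seg 0: a=-3 b=-56/41 c=0 d=15/164
  seg 1: a=-5 b=-11/41 c=45/82 d=-27/328
  seg 2: a=-4 b=77/82 c=9/164 d=37/328
  seg 3: a=-1 b=103/41 c=30/41 d=-10/41
S(9/2) = -9191/2624

Δ: Δ0=-1, Δ1=1/2, Δ2=3/2, Δ3=3
row 1: diag=8, rhs=9; c'=1/4, d'=9/8
row 2: denom=8−2·1/4=15/2; d'=(6−2·9/8)/(15/2)=1/2
row 3: denom=6−2·4/15=82/15; d'=(9−2·1/2)/(82/15)=60/41
back: M3=60/41
back: M2=1/2−4/15·60/41=9/82
back: M1=9/8−1/4·9/82=45/41
M: M0=0, M1=45/41, M2=9/82, M3=60/41, M4=0
seg 0: a=-3, c=M0/2=0, d=(M1−M0)/(6·2)=15/164, b=Δ0−h0·(2M0+M1)/6=-56/41
seg 1: a=-5, c=M1/2=45/82, d=(M2−M1)/(6·2)=-27/328, b=Δ1−h1·(2M1+M2)/6=-11/41
seg 2: a=-4, c=M2/2=9/164, d=(M3−M2)/(6·2)=37/328, b=Δ2−h2·(2M2+M3)/6=77/82
seg 3: a=-1, c=M3/2=30/41, d=(M4−M3)/(6·1)=-10/41, b=Δ3−h3·(2M3+M4)/6=103/41
t_q=9/2 → seg 2, τ=1/2; S=-4+77/82·τ+9/164·τ²+37/328·τ³=-9191/2624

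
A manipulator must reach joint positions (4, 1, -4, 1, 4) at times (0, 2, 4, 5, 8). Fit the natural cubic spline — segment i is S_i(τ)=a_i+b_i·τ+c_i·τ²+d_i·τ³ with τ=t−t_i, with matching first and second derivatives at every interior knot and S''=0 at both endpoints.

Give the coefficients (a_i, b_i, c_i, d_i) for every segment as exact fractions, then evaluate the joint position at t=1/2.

  seg 0: a=4 b=-83/172 c=0 d=-175/688
  seg 1: a=1 b=-152/43 c=-525/344 d=703/688
  seg 2: a=-4 b=451/172 c=198/43 d=-383/172
  seg 3: a=1 b=443/86 c=-357/172 d=119/516
S(1/2) = 20513/5504

Δ: Δ0=-3/2, Δ1=-5/2, Δ2=5, Δ3=1
row 1: diag=8, rhs=-6; c'=1/4, d'=-3/4
row 2: denom=6−2·1/4=11/2; d'=(45−2·-3/4)/(11/2)=93/11
row 3: denom=8−1·2/11=86/11; d'=(-24−1·93/11)/(86/11)=-357/86
back: M3=-357/86
back: M2=93/11−2/11·-357/86=396/43
back: M1=-3/4−1/4·396/43=-525/172
M: M0=0, M1=-525/172, M2=396/43, M3=-357/86, M4=0
seg 0: a=4, c=M0/2=0, d=(M1−M0)/(6·2)=-175/688, b=Δ0−h0·(2M0+M1)/6=-83/172
seg 1: a=1, c=M1/2=-525/344, d=(M2−M1)/(6·2)=703/688, b=Δ1−h1·(2M1+M2)/6=-152/43
seg 2: a=-4, c=M2/2=198/43, d=(M3−M2)/(6·1)=-383/172, b=Δ2−h2·(2M2+M3)/6=451/172
seg 3: a=1, c=M3/2=-357/172, d=(M4−M3)/(6·3)=119/516, b=Δ3−h3·(2M3+M4)/6=443/86
t_q=1/2 → seg 0, τ=1/2; S=4+-83/172·τ+0·τ²+-175/688·τ³=20513/5504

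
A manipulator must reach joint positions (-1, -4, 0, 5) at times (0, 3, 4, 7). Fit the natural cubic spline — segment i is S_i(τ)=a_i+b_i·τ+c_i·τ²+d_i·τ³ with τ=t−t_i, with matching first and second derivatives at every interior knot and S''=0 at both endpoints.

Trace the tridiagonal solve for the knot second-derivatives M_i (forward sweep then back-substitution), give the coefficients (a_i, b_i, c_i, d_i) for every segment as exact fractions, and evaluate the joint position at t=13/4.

  seg 0: a=-1 b=-190/63 c=0 d=127/567
  seg 1: a=-4 b=191/63 c=127/63 d=-22/21
  seg 2: a=0 b=247/63 c=-71/63 d=71/567
S(13/4) = -2105/672

Δ: Δ0=-1, Δ1=4, Δ2=5/3
row 1: diag=8, rhs=30; c'=1/8, d'=15/4
row 2: denom=8−1·1/8=63/8; d'=(-14−1·15/4)/(63/8)=-142/63
back: M2=-142/63
back: M1=15/4−1/8·-142/63=254/63
M: M0=0, M1=254/63, M2=-142/63, M3=0
seg 0: a=-1, c=M0/2=0, d=(M1−M0)/(6·3)=127/567, b=Δ0−h0·(2M0+M1)/6=-190/63
seg 1: a=-4, c=M1/2=127/63, d=(M2−M1)/(6·1)=-22/21, b=Δ1−h1·(2M1+M2)/6=191/63
seg 2: a=0, c=M2/2=-71/63, d=(M3−M2)/(6·3)=71/567, b=Δ2−h2·(2M2+M3)/6=247/63
t_q=13/4 → seg 1, τ=1/4; S=-4+191/63·τ+127/63·τ²+-22/21·τ³=-2105/672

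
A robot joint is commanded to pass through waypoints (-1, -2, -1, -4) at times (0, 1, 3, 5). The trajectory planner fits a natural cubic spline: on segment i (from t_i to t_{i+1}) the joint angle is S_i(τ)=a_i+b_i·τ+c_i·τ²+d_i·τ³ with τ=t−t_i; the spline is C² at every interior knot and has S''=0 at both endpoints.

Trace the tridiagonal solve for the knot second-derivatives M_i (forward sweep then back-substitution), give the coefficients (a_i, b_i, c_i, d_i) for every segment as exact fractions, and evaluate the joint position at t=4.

Δ: Δ0=-1, Δ1=1/2, Δ2=-3/2
row 1: diag=6, rhs=9; c'=1/3, d'=3/2
row 2: denom=8−2·1/3=22/3; d'=(-12−2·3/2)/(22/3)=-45/22
back: M2=-45/22
back: M1=3/2−1/3·-45/22=24/11
M: M0=0, M1=24/11, M2=-45/22, M3=0
seg 0: a=-1, c=M0/2=0, d=(M1−M0)/(6·1)=4/11, b=Δ0−h0·(2M0+M1)/6=-15/11
seg 1: a=-2, c=M1/2=12/11, d=(M2−M1)/(6·2)=-31/88, b=Δ1−h1·(2M1+M2)/6=-3/11
seg 2: a=-1, c=M2/2=-45/44, d=(M3−M2)/(6·2)=15/88, b=Δ2−h2·(2M2+M3)/6=-3/22
t_q=4 → seg 2, τ=1; S=-1+-3/22·τ+-45/44·τ²+15/88·τ³=-175/88

  seg 0: a=-1 b=-15/11 c=0 d=4/11
  seg 1: a=-2 b=-3/11 c=12/11 d=-31/88
  seg 2: a=-1 b=-3/22 c=-45/44 d=15/88
S(4) = -175/88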